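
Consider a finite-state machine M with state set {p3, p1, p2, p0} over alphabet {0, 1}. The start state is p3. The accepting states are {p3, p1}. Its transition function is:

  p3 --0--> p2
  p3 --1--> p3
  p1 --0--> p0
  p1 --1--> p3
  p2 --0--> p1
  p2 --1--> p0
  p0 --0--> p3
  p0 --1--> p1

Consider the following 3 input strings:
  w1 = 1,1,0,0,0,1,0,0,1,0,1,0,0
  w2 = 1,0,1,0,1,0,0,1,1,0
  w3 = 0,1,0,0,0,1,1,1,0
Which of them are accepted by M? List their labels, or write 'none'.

w1: Trace: p3 -1-> p3 -1-> p3 -0-> p2 -0-> p1 -0-> p0 -1-> p1 -0-> p0 -0-> p3 -1-> p3 -0-> p2 -1-> p0 -0-> p3 -0-> p2  → end p2, rejected
w2: Trace: p3 -1-> p3 -0-> p2 -1-> p0 -0-> p3 -1-> p3 -0-> p2 -0-> p1 -1-> p3 -1-> p3 -0-> p2  → end p2, rejected
w3: Trace: p3 -0-> p2 -1-> p0 -0-> p3 -0-> p2 -0-> p1 -1-> p3 -1-> p3 -1-> p3 -0-> p2  → end p2, rejected

none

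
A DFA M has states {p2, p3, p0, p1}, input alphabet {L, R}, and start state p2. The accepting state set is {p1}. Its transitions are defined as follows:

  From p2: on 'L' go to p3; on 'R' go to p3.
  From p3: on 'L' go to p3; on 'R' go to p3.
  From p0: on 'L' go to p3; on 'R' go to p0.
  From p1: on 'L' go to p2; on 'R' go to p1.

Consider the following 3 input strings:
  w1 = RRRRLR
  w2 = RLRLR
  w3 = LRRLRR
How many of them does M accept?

0

w1: p2 → p3 → p3 → p3 → p3 → p3 → p3  → end p3, rejected
w2: p2 → p3 → p3 → p3 → p3 → p3  → end p3, rejected
w3: p2 → p3 → p3 → p3 → p3 → p3 → p3  → end p3, rejected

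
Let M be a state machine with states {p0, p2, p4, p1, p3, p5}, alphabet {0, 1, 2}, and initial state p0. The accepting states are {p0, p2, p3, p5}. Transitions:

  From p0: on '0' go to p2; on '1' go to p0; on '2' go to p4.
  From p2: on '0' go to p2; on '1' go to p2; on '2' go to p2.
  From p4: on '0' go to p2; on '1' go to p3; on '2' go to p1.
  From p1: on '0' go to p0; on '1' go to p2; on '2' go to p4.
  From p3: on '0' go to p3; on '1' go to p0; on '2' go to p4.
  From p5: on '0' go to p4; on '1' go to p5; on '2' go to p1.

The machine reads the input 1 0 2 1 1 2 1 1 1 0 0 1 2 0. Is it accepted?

Yes

p0 → p0 → p2 → p2 → p2 → p2 → p2 → p2 → p2 → p2 → p2 → p2 → p2 → p2 → p2
End state p2 is accepting.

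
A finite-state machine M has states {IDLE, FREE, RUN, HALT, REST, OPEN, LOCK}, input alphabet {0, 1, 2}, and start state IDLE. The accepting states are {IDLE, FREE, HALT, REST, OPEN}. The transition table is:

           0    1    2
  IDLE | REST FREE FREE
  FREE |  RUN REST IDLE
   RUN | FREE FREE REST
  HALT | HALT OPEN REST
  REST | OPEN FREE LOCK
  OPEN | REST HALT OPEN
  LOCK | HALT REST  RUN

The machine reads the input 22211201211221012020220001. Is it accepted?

Yes

IDLE → FREE → IDLE → FREE → REST → FREE → IDLE → REST → FREE → IDLE → FREE → REST → LOCK → RUN → FREE → RUN → FREE → IDLE → REST → LOCK → HALT → REST → LOCK → HALT → HALT → HALT → OPEN
End state OPEN is accepting.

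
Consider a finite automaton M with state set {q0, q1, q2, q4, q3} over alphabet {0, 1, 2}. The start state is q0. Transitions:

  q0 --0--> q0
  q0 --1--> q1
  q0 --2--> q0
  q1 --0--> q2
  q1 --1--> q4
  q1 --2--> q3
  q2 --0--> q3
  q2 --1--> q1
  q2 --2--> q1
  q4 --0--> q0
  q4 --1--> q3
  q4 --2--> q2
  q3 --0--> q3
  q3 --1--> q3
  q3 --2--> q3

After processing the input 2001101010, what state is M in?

start at q0
read '2': q0 → q0
read '0': q0 → q0
read '0': q0 → q0
read '1': q0 → q1
read '1': q1 → q4
read '0': q4 → q0
read '1': q0 → q1
read '0': q1 → q2
read '1': q2 → q1
read '0': q1 → q2

q2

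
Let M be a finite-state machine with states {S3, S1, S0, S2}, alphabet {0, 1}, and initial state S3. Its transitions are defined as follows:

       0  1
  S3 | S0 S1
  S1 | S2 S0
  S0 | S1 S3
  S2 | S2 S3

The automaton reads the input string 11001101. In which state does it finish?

S3

S3 → S1 → S0 → S1 → S2 → S3 → S1 → S2 → S3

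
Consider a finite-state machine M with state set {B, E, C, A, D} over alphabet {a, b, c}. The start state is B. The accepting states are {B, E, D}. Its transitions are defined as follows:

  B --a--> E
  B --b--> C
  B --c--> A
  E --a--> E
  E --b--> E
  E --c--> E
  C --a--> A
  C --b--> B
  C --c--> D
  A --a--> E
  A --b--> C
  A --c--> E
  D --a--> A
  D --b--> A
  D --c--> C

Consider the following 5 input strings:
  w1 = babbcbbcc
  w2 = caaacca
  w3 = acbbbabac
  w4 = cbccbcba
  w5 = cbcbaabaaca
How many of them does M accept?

w1: Trace: B -b-> C -a-> A -b-> C -b-> B -c-> A -b-> C -b-> B -c-> A -c-> E  → end E, accepted
w2: Trace: B -c-> A -a-> E -a-> E -a-> E -c-> E -c-> E -a-> E  → end E, accepted
w3: Trace: B -a-> E -c-> E -b-> E -b-> E -b-> E -a-> E -b-> E -a-> E -c-> E  → end E, accepted
w4: Trace: B -c-> A -b-> C -c-> D -c-> C -b-> B -c-> A -b-> C -a-> A  → end A, rejected
w5: Trace: B -c-> A -b-> C -c-> D -b-> A -a-> E -a-> E -b-> E -a-> E -a-> E -c-> E -a-> E  → end E, accepted

4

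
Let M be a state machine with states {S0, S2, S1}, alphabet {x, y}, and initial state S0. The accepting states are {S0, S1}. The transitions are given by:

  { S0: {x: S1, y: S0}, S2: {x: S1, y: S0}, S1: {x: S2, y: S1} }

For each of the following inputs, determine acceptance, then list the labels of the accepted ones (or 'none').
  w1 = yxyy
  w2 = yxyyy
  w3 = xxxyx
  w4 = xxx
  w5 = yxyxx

w1, w2, w4, w5

w1: S0 → S0 → S1 → S1 → S1  → end S1, accepted
w2: S0 → S0 → S1 → S1 → S1 → S1  → end S1, accepted
w3: S0 → S1 → S2 → S1 → S1 → S2  → end S2, rejected
w4: S0 → S1 → S2 → S1  → end S1, accepted
w5: S0 → S0 → S1 → S1 → S2 → S1  → end S1, accepted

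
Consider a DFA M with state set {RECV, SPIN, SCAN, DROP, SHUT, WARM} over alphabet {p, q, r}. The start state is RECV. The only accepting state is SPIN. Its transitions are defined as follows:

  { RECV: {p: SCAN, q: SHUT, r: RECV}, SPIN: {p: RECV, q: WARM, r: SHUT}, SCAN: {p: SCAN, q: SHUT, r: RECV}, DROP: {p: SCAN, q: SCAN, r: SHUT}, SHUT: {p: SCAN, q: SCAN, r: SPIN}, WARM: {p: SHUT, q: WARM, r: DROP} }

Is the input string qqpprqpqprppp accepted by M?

Trace: RECV -q-> SHUT -q-> SCAN -p-> SCAN -p-> SCAN -r-> RECV -q-> SHUT -p-> SCAN -q-> SHUT -p-> SCAN -r-> RECV -p-> SCAN -p-> SCAN -p-> SCAN
End state SCAN is not accepting.

No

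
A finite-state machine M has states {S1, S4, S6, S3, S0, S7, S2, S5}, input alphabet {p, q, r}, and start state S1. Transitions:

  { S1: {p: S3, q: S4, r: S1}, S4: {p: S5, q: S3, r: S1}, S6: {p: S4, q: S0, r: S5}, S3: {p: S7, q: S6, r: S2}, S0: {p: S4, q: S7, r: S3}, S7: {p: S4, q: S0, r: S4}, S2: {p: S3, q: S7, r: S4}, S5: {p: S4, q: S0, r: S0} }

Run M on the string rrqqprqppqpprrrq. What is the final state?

S1 → S1 → S1 → S4 → S3 → S7 → S4 → S3 → S7 → S4 → S3 → S7 → S4 → S1 → S1 → S1 → S4

S4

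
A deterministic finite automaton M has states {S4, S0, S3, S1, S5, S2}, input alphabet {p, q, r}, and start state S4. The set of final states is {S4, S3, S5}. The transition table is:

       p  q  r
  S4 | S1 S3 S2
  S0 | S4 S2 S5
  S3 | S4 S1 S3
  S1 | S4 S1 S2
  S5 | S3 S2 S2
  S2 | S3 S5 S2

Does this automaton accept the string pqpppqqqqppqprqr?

No

S4 → S1 → S1 → S4 → S1 → S4 → S3 → S1 → S1 → S1 → S4 → S1 → S1 → S4 → S2 → S5 → S2
End state S2 is not accepting.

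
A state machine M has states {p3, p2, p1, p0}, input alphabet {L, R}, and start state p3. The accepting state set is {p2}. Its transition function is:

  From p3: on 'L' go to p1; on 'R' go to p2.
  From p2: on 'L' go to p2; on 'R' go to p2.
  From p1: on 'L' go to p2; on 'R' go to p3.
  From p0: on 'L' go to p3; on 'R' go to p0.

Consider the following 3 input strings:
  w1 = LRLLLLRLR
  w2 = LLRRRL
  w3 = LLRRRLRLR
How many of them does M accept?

w1: Trace: p3 -L-> p1 -R-> p3 -L-> p1 -L-> p2 -L-> p2 -L-> p2 -R-> p2 -L-> p2 -R-> p2  → end p2, accepted
w2: Trace: p3 -L-> p1 -L-> p2 -R-> p2 -R-> p2 -R-> p2 -L-> p2  → end p2, accepted
w3: Trace: p3 -L-> p1 -L-> p2 -R-> p2 -R-> p2 -R-> p2 -L-> p2 -R-> p2 -L-> p2 -R-> p2  → end p2, accepted

3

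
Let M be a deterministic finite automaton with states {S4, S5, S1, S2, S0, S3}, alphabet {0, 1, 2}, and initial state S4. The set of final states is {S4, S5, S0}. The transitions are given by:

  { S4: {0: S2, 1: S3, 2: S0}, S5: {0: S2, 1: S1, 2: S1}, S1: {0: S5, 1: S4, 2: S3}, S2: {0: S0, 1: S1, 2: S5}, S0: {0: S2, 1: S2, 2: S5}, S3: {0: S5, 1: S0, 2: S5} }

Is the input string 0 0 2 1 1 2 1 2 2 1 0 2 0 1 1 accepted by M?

Trace: S4 -0-> S2 -0-> S0 -2-> S5 -1-> S1 -1-> S4 -2-> S0 -1-> S2 -2-> S5 -2-> S1 -1-> S4 -0-> S2 -2-> S5 -0-> S2 -1-> S1 -1-> S4
End state S4 is accepting.

Yes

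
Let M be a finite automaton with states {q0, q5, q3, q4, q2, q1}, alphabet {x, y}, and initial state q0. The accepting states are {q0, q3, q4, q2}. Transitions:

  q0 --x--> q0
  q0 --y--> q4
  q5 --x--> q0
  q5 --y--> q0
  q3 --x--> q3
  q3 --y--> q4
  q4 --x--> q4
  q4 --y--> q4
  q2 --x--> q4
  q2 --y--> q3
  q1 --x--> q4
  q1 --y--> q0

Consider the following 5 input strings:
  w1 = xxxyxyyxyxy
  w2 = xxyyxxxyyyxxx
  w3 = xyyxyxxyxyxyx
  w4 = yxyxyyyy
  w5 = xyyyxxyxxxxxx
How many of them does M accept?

5

w1:
  start at q0
  read 'x': q0 → q0
  read 'x': q0 → q0
  read 'x': q0 → q0
  read 'y': q0 → q4
  read 'x': q4 → q4
  read 'y': q4 → q4
  read 'y': q4 → q4
  read 'x': q4 → q4
  read 'y': q4 → q4
  read 'x': q4 → q4
  read 'y': q4 → q4
  end q4, accepted
w2:
  start at q0
  read 'x': q0 → q0
  read 'x': q0 → q0
  read 'y': q0 → q4
  read 'y': q4 → q4
  read 'x': q4 → q4
  read 'x': q4 → q4
  read 'x': q4 → q4
  read 'y': q4 → q4
  read 'y': q4 → q4
  read 'y': q4 → q4
  read 'x': q4 → q4
  read 'x': q4 → q4
  read 'x': q4 → q4
  end q4, accepted
w3:
  start at q0
  read 'x': q0 → q0
  read 'y': q0 → q4
  read 'y': q4 → q4
  read 'x': q4 → q4
  read 'y': q4 → q4
  read 'x': q4 → q4
  read 'x': q4 → q4
  read 'y': q4 → q4
  read 'x': q4 → q4
  read 'y': q4 → q4
  read 'x': q4 → q4
  read 'y': q4 → q4
  read 'x': q4 → q4
  end q4, accepted
w4:
  start at q0
  read 'y': q0 → q4
  read 'x': q4 → q4
  read 'y': q4 → q4
  read 'x': q4 → q4
  read 'y': q4 → q4
  read 'y': q4 → q4
  read 'y': q4 → q4
  read 'y': q4 → q4
  end q4, accepted
w5:
  start at q0
  read 'x': q0 → q0
  read 'y': q0 → q4
  read 'y': q4 → q4
  read 'y': q4 → q4
  read 'x': q4 → q4
  read 'x': q4 → q4
  read 'y': q4 → q4
  read 'x': q4 → q4
  read 'x': q4 → q4
  read 'x': q4 → q4
  read 'x': q4 → q4
  read 'x': q4 → q4
  read 'x': q4 → q4
  end q4, accepted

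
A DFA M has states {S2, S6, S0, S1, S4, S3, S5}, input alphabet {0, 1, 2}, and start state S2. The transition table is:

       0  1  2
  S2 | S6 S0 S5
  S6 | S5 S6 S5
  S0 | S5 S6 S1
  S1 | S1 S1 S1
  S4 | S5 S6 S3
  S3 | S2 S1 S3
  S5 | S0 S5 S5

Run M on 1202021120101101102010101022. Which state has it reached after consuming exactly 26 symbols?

S1

S2 → S0 → S1 → S1 → S1 → S1 → S1 → S1 → S1 → S1 → S1 → S1 → S1 → S1 → S1 → S1 → S1 → S1 → S1 → S1 → S1 → S1 → S1 → S1 → S1 → S1 → S1
After 26 symbols: S1.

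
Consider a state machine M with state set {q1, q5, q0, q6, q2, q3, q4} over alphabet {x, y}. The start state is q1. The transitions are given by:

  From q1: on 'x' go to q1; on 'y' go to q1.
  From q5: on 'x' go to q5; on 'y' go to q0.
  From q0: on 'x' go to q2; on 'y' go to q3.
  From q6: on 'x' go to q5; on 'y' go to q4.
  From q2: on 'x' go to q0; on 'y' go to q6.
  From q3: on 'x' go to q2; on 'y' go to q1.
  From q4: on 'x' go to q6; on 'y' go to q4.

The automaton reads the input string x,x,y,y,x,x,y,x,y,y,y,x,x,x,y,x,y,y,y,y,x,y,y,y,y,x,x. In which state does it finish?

start at q1
read 'x': q1 → q1
read 'x': q1 → q1
read 'y': q1 → q1
read 'y': q1 → q1
read 'x': q1 → q1
read 'x': q1 → q1
read 'y': q1 → q1
read 'x': q1 → q1
read 'y': q1 → q1
read 'y': q1 → q1
read 'y': q1 → q1
read 'x': q1 → q1
read 'x': q1 → q1
read 'x': q1 → q1
read 'y': q1 → q1
read 'x': q1 → q1
read 'y': q1 → q1
read 'y': q1 → q1
read 'y': q1 → q1
read 'y': q1 → q1
read 'x': q1 → q1
read 'y': q1 → q1
read 'y': q1 → q1
read 'y': q1 → q1
read 'y': q1 → q1
read 'x': q1 → q1
read 'x': q1 → q1

q1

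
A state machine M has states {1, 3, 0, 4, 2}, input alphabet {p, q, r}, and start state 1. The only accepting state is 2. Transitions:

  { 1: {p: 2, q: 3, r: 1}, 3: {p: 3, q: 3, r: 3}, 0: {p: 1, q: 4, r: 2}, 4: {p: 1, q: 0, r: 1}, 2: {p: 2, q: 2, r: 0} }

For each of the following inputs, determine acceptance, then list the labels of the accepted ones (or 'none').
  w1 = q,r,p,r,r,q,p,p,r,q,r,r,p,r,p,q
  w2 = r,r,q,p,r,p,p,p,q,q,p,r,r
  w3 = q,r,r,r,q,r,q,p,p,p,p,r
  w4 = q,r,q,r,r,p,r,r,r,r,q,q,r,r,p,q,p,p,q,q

w1: Trace: 1 -q-> 3 -r-> 3 -p-> 3 -r-> 3 -r-> 3 -q-> 3 -p-> 3 -p-> 3 -r-> 3 -q-> 3 -r-> 3 -r-> 3 -p-> 3 -r-> 3 -p-> 3 -q-> 3  → end 3, rejected
w2: Trace: 1 -r-> 1 -r-> 1 -q-> 3 -p-> 3 -r-> 3 -p-> 3 -p-> 3 -p-> 3 -q-> 3 -q-> 3 -p-> 3 -r-> 3 -r-> 3  → end 3, rejected
w3: Trace: 1 -q-> 3 -r-> 3 -r-> 3 -r-> 3 -q-> 3 -r-> 3 -q-> 3 -p-> 3 -p-> 3 -p-> 3 -p-> 3 -r-> 3  → end 3, rejected
w4: Trace: 1 -q-> 3 -r-> 3 -q-> 3 -r-> 3 -r-> 3 -p-> 3 -r-> 3 -r-> 3 -r-> 3 -r-> 3 -q-> 3 -q-> 3 -r-> 3 -r-> 3 -p-> 3 -q-> 3 -p-> 3 -p-> 3 -q-> 3 -q-> 3  → end 3, rejected

none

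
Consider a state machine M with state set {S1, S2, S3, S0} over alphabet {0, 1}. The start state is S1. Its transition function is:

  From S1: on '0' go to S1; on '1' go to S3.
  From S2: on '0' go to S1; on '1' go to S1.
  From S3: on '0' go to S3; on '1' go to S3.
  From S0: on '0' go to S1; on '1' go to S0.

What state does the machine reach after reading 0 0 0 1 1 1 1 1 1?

S1 → S1 → S1 → S1 → S3 → S3 → S3 → S3 → S3 → S3

S3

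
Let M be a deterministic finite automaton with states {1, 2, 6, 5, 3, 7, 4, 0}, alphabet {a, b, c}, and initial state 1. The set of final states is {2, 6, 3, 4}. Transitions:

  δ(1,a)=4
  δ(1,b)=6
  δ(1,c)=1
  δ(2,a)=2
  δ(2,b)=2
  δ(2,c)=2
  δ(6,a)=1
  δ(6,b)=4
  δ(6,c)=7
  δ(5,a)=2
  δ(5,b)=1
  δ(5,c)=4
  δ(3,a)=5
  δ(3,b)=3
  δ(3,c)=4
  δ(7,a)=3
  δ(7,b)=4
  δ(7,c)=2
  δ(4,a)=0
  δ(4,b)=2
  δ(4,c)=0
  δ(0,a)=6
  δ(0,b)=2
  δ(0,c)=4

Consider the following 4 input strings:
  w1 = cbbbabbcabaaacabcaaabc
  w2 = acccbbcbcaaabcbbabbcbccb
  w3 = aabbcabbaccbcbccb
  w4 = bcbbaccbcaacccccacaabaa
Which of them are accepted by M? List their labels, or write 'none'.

w1, w2, w3, w4

w1:
  start at 1
  read 'c': 1 → 1
  read 'b': 1 → 6
  read 'b': 6 → 4
  read 'b': 4 → 2
  read 'a': 2 → 2
  read 'b': 2 → 2
  read 'b': 2 → 2
  read 'c': 2 → 2
  read 'a': 2 → 2
  read 'b': 2 → 2
  read 'a': 2 → 2
  read 'a': 2 → 2
  read 'a': 2 → 2
  read 'c': 2 → 2
  read 'a': 2 → 2
  read 'b': 2 → 2
  read 'c': 2 → 2
  read 'a': 2 → 2
  read 'a': 2 → 2
  read 'a': 2 → 2
  read 'b': 2 → 2
  read 'c': 2 → 2
  end 2, accepted
w2:
  start at 1
  read 'a': 1 → 4
  read 'c': 4 → 0
  read 'c': 0 → 4
  read 'c': 4 → 0
  read 'b': 0 → 2
  read 'b': 2 → 2
  read 'c': 2 → 2
  read 'b': 2 → 2
  read 'c': 2 → 2
  read 'a': 2 → 2
  read 'a': 2 → 2
  read 'a': 2 → 2
  read 'b': 2 → 2
  read 'c': 2 → 2
  read 'b': 2 → 2
  read 'b': 2 → 2
  read 'a': 2 → 2
  read 'b': 2 → 2
  read 'b': 2 → 2
  read 'c': 2 → 2
  read 'b': 2 → 2
  read 'c': 2 → 2
  read 'c': 2 → 2
  read 'b': 2 → 2
  end 2, accepted
w3:
  start at 1
  read 'a': 1 → 4
  read 'a': 4 → 0
  read 'b': 0 → 2
  read 'b': 2 → 2
  read 'c': 2 → 2
  read 'a': 2 → 2
  read 'b': 2 → 2
  read 'b': 2 → 2
  read 'a': 2 → 2
  read 'c': 2 → 2
  read 'c': 2 → 2
  read 'b': 2 → 2
  read 'c': 2 → 2
  read 'b': 2 → 2
  read 'c': 2 → 2
  read 'c': 2 → 2
  read 'b': 2 → 2
  end 2, accepted
w4:
  start at 1
  read 'b': 1 → 6
  read 'c': 6 → 7
  read 'b': 7 → 4
  read 'b': 4 → 2
  read 'a': 2 → 2
  read 'c': 2 → 2
  read 'c': 2 → 2
  read 'b': 2 → 2
  read 'c': 2 → 2
  read 'a': 2 → 2
  read 'a': 2 → 2
  read 'c': 2 → 2
  read 'c': 2 → 2
  read 'c': 2 → 2
  read 'c': 2 → 2
  read 'c': 2 → 2
  read 'a': 2 → 2
  read 'c': 2 → 2
  read 'a': 2 → 2
  read 'a': 2 → 2
  read 'b': 2 → 2
  read 'a': 2 → 2
  read 'a': 2 → 2
  end 2, accepted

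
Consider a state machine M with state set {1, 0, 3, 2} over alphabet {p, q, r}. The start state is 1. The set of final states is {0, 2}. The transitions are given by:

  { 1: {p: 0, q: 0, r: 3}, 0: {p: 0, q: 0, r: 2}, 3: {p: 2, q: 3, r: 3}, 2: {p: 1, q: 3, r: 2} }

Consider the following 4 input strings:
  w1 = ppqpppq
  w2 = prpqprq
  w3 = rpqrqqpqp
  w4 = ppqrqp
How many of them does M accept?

3

w1: Trace: 1 -p-> 0 -p-> 0 -q-> 0 -p-> 0 -p-> 0 -p-> 0 -q-> 0  → end 0, accepted
w2: Trace: 1 -p-> 0 -r-> 2 -p-> 1 -q-> 0 -p-> 0 -r-> 2 -q-> 3  → end 3, rejected
w3: Trace: 1 -r-> 3 -p-> 2 -q-> 3 -r-> 3 -q-> 3 -q-> 3 -p-> 2 -q-> 3 -p-> 2  → end 2, accepted
w4: Trace: 1 -p-> 0 -p-> 0 -q-> 0 -r-> 2 -q-> 3 -p-> 2  → end 2, accepted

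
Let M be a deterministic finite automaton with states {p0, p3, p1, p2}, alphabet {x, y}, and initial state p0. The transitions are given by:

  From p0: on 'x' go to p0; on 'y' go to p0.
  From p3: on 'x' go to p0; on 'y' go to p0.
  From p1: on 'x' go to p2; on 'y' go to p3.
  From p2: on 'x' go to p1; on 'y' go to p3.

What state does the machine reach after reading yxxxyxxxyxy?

start at p0
read 'y': p0 → p0
read 'x': p0 → p0
read 'x': p0 → p0
read 'x': p0 → p0
read 'y': p0 → p0
read 'x': p0 → p0
read 'x': p0 → p0
read 'x': p0 → p0
read 'y': p0 → p0
read 'x': p0 → p0
read 'y': p0 → p0

p0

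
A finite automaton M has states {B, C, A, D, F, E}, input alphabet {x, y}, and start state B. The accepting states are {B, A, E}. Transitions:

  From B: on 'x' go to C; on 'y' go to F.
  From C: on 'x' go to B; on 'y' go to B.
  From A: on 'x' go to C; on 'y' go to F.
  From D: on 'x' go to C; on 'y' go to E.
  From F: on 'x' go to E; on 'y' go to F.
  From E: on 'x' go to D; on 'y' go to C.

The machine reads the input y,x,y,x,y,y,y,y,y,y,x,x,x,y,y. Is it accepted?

start at B
read 'y': B → F
read 'x': F → E
read 'y': E → C
read 'x': C → B
read 'y': B → F
read 'y': F → F
read 'y': F → F
read 'y': F → F
read 'y': F → F
read 'y': F → F
read 'x': F → E
read 'x': E → D
read 'x': D → C
read 'y': C → B
read 'y': B → F
End state F is not accepting.

No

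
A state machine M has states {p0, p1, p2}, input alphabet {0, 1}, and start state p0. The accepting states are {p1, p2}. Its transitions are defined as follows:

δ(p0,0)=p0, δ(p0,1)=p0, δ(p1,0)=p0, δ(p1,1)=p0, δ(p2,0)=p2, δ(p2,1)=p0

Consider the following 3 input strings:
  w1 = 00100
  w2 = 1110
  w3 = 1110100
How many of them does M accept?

0

w1:
  start at p0
  read '0': p0 → p0
  read '0': p0 → p0
  read '1': p0 → p0
  read '0': p0 → p0
  read '0': p0 → p0
  end p0, rejected
w2:
  start at p0
  read '1': p0 → p0
  read '1': p0 → p0
  read '1': p0 → p0
  read '0': p0 → p0
  end p0, rejected
w3:
  start at p0
  read '1': p0 → p0
  read '1': p0 → p0
  read '1': p0 → p0
  read '0': p0 → p0
  read '1': p0 → p0
  read '0': p0 → p0
  read '0': p0 → p0
  end p0, rejected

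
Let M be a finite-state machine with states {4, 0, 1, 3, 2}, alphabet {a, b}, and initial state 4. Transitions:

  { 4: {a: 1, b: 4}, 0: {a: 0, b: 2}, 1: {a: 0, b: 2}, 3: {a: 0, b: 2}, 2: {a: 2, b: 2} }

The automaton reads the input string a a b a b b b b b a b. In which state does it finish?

2

Trace: 4 -a-> 1 -a-> 0 -b-> 2 -a-> 2 -b-> 2 -b-> 2 -b-> 2 -b-> 2 -b-> 2 -a-> 2 -b-> 2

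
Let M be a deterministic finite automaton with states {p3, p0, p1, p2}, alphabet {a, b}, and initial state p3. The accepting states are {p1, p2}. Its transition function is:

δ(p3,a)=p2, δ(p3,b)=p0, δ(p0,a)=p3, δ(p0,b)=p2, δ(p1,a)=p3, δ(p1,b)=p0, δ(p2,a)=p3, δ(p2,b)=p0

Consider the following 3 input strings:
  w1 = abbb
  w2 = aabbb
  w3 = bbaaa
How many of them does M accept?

w1: p3 → p2 → p0 → p2 → p0  → end p0, rejected
w2: p3 → p2 → p3 → p0 → p2 → p0  → end p0, rejected
w3: p3 → p0 → p2 → p3 → p2 → p3  → end p3, rejected

0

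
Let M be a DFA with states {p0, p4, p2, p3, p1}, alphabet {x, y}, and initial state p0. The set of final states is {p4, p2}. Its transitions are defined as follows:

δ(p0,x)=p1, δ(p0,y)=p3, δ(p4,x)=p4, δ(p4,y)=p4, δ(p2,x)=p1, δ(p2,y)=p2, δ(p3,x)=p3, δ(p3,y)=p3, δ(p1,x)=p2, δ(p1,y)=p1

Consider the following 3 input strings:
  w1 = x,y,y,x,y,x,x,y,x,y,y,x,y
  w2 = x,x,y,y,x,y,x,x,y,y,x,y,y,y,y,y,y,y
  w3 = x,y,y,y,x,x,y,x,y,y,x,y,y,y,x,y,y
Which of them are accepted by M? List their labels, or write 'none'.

w1, w2, w3

w1:
  start at p0
  read 'x': p0 → p1
  read 'y': p1 → p1
  read 'y': p1 → p1
  read 'x': p1 → p2
  read 'y': p2 → p2
  read 'x': p2 → p1
  read 'x': p1 → p2
  read 'y': p2 → p2
  read 'x': p2 → p1
  read 'y': p1 → p1
  read 'y': p1 → p1
  read 'x': p1 → p2
  read 'y': p2 → p2
  end p2, accepted
w2:
  start at p0
  read 'x': p0 → p1
  read 'x': p1 → p2
  read 'y': p2 → p2
  read 'y': p2 → p2
  read 'x': p2 → p1
  read 'y': p1 → p1
  read 'x': p1 → p2
  read 'x': p2 → p1
  read 'y': p1 → p1
  read 'y': p1 → p1
  read 'x': p1 → p2
  read 'y': p2 → p2
  read 'y': p2 → p2
  read 'y': p2 → p2
  read 'y': p2 → p2
  read 'y': p2 → p2
  read 'y': p2 → p2
  read 'y': p2 → p2
  end p2, accepted
w3:
  start at p0
  read 'x': p0 → p1
  read 'y': p1 → p1
  read 'y': p1 → p1
  read 'y': p1 → p1
  read 'x': p1 → p2
  read 'x': p2 → p1
  read 'y': p1 → p1
  read 'x': p1 → p2
  read 'y': p2 → p2
  read 'y': p2 → p2
  read 'x': p2 → p1
  read 'y': p1 → p1
  read 'y': p1 → p1
  read 'y': p1 → p1
  read 'x': p1 → p2
  read 'y': p2 → p2
  read 'y': p2 → p2
  end p2, accepted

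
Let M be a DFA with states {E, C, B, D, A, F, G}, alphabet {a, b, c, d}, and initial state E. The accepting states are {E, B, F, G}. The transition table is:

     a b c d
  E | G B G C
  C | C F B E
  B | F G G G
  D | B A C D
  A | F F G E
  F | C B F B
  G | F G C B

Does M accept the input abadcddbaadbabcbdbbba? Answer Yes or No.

Trace: E -a-> G -b-> G -a-> F -d-> B -c-> G -d-> B -d-> G -b-> G -a-> F -a-> C -d-> E -b-> B -a-> F -b-> B -c-> G -b-> G -d-> B -b-> G -b-> G -b-> G -a-> F
End state F is accepting.

Yes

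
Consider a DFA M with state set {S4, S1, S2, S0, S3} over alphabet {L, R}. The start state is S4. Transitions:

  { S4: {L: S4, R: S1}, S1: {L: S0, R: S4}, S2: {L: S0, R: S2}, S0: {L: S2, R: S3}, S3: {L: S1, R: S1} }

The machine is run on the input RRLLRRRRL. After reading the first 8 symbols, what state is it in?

Trace: S4 -R-> S1 -R-> S4 -L-> S4 -L-> S4 -R-> S1 -R-> S4 -R-> S1 -R-> S4
After 8 symbols: S4.

S4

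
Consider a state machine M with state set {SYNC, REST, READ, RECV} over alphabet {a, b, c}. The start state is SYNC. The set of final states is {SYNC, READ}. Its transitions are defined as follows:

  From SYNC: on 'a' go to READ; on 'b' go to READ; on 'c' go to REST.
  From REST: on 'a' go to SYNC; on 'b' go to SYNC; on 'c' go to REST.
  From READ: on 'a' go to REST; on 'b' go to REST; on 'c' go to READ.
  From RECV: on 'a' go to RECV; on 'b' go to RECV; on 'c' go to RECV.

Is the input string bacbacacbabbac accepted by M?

start at SYNC
read 'b': SYNC → READ
read 'a': READ → REST
read 'c': REST → REST
read 'b': REST → SYNC
read 'a': SYNC → READ
read 'c': READ → READ
read 'a': READ → REST
read 'c': REST → REST
read 'b': REST → SYNC
read 'a': SYNC → READ
read 'b': READ → REST
read 'b': REST → SYNC
read 'a': SYNC → READ
read 'c': READ → READ
End state READ is accepting.

Yes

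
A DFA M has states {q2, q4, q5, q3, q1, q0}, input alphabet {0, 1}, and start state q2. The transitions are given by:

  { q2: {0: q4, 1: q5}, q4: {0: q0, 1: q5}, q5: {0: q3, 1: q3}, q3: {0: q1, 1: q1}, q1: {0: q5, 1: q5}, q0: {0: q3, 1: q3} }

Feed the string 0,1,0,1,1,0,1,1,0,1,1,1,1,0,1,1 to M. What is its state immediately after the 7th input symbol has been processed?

start at q2
read '0': q2 → q4
read '1': q4 → q5
read '0': q5 → q3
read '1': q3 → q1
read '1': q1 → q5
read '0': q5 → q3
read '1': q3 → q1
After 7 symbols: q1.

q1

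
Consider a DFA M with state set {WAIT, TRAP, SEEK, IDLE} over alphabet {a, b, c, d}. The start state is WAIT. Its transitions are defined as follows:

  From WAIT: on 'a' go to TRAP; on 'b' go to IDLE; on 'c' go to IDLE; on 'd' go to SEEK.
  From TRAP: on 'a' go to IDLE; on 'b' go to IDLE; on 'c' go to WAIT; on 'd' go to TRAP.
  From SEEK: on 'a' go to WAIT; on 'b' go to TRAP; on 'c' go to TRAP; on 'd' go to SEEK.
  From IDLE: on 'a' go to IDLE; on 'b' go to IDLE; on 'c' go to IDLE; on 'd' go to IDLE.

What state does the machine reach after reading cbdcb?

start at WAIT
read 'c': WAIT → IDLE
read 'b': IDLE → IDLE
read 'd': IDLE → IDLE
read 'c': IDLE → IDLE
read 'b': IDLE → IDLE

IDLE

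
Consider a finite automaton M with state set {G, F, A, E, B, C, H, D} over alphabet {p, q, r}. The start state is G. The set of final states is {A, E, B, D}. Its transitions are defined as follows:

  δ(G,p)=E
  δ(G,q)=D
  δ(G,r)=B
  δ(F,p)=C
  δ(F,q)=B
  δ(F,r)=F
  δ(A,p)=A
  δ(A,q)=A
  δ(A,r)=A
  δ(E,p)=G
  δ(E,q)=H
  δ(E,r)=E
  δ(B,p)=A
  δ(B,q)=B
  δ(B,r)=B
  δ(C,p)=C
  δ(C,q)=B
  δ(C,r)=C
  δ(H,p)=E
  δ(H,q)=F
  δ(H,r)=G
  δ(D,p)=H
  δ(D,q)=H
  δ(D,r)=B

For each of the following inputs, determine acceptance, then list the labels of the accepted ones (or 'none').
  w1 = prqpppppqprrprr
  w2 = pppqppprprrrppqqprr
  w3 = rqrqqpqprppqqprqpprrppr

w1, w2, w3

w1: Trace: G -p-> E -r-> E -q-> H -p-> E -p-> G -p-> E -p-> G -p-> E -q-> H -p-> E -r-> E -r-> E -p-> G -r-> B -r-> B  → end B, accepted
w2: Trace: G -p-> E -p-> G -p-> E -q-> H -p-> E -p-> G -p-> E -r-> E -p-> G -r-> B -r-> B -r-> B -p-> A -p-> A -q-> A -q-> A -p-> A -r-> A -r-> A  → end A, accepted
w3: Trace: G -r-> B -q-> B -r-> B -q-> B -q-> B -p-> A -q-> A -p-> A -r-> A -p-> A -p-> A -q-> A -q-> A -p-> A -r-> A -q-> A -p-> A -p-> A -r-> A -r-> A -p-> A -p-> A -r-> A  → end A, accepted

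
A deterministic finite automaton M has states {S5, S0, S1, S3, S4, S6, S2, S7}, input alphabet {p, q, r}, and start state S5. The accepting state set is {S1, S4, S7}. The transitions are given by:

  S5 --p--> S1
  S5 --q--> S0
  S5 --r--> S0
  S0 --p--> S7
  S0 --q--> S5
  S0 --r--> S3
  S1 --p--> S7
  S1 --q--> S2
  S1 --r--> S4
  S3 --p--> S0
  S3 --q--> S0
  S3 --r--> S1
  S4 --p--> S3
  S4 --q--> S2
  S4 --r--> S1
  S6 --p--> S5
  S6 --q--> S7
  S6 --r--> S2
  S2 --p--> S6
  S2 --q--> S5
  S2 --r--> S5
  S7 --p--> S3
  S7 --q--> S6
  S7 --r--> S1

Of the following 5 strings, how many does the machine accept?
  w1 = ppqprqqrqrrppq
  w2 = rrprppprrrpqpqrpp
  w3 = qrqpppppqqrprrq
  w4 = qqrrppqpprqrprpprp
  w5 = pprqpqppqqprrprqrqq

1

w1: S5 → S1 → S7 → S6 → S5 → S0 → S5 → S0 → S3 → S0 → S3 → S1 → S7 → S3 → S0  → end S0, rejected
w2: S5 → S0 → S3 → S0 → S3 → S0 → S7 → S3 → S1 → S4 → S1 → S7 → S6 → S5 → S0 → S3 → S0 → S7  → end S7, accepted
w3: S5 → S0 → S3 → S0 → S7 → S3 → S0 → S7 → S3 → S0 → S5 → S0 → S7 → S1 → S4 → S2  → end S2, rejected
w4: S5 → S0 → S5 → S0 → S3 → S0 → S7 → S6 → S5 → S1 → S4 → S2 → S5 → S1 → S4 → S3 → S0 → S3 → S0  → end S0, rejected
w5: S5 → S1 → S7 → S1 → S2 → S6 → S7 → S3 → S0 → S5 → S0 → S7 → S1 → S4 → S3 → S1 → S2 → S5 → S0 → S5  → end S5, rejected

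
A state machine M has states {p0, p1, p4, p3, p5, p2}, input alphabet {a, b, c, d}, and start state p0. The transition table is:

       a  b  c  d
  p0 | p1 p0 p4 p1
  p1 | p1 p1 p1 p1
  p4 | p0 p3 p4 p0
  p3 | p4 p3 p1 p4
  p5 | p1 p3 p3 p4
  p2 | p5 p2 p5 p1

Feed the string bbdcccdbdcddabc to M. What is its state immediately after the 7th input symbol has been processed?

p1

p0 → p0 → p0 → p1 → p1 → p1 → p1 → p1
After 7 symbols: p1.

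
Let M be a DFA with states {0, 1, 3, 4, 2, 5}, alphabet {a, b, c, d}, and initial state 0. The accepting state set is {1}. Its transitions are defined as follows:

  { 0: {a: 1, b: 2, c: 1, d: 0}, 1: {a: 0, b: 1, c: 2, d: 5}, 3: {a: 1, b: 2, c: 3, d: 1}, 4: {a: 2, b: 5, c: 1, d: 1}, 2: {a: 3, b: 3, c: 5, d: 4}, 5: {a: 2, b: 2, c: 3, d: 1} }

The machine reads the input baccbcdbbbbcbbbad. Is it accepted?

No

0 → 2 → 3 → 3 → 3 → 2 → 5 → 1 → 1 → 1 → 1 → 1 → 2 → 3 → 2 → 3 → 1 → 5
End state 5 is not accepting.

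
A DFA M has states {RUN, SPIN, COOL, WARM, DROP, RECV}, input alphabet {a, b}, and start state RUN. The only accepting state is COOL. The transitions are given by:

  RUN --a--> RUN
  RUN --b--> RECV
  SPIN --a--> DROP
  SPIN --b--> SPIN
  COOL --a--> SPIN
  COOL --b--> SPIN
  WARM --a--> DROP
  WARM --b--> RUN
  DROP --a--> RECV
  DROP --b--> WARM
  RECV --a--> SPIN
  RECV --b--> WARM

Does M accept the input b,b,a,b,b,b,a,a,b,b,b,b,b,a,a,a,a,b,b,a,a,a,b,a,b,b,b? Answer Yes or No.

No

start at RUN
read 'b': RUN → RECV
read 'b': RECV → WARM
read 'a': WARM → DROP
read 'b': DROP → WARM
read 'b': WARM → RUN
read 'b': RUN → RECV
read 'a': RECV → SPIN
read 'a': SPIN → DROP
read 'b': DROP → WARM
read 'b': WARM → RUN
read 'b': RUN → RECV
read 'b': RECV → WARM
read 'b': WARM → RUN
read 'a': RUN → RUN
read 'a': RUN → RUN
read 'a': RUN → RUN
read 'a': RUN → RUN
read 'b': RUN → RECV
read 'b': RECV → WARM
read 'a': WARM → DROP
read 'a': DROP → RECV
read 'a': RECV → SPIN
read 'b': SPIN → SPIN
read 'a': SPIN → DROP
read 'b': DROP → WARM
read 'b': WARM → RUN
read 'b': RUN → RECV
End state RECV is not accepting.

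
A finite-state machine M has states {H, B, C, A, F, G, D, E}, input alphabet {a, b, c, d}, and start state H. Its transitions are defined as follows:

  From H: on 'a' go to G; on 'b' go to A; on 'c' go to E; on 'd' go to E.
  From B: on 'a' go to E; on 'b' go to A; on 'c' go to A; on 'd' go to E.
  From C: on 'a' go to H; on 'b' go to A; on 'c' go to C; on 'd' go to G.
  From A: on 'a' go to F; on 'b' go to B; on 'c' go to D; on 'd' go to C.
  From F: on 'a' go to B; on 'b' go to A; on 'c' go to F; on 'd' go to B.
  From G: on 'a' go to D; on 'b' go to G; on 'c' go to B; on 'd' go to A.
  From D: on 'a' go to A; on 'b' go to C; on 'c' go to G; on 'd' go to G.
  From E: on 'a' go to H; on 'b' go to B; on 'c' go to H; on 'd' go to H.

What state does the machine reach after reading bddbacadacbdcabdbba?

F

Trace: H -b-> A -d-> C -d-> G -b-> G -a-> D -c-> G -a-> D -d-> G -a-> D -c-> G -b-> G -d-> A -c-> D -a-> A -b-> B -d-> E -b-> B -b-> A -a-> F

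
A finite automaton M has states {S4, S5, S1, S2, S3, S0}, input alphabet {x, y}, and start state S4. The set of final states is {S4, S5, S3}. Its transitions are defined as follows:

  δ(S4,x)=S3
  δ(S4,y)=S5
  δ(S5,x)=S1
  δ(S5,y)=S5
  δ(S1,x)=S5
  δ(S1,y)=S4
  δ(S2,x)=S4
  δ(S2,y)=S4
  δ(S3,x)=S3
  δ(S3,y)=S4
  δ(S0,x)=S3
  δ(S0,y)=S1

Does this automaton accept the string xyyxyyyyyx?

start at S4
read 'x': S4 → S3
read 'y': S3 → S4
read 'y': S4 → S5
read 'x': S5 → S1
read 'y': S1 → S4
read 'y': S4 → S5
read 'y': S5 → S5
read 'y': S5 → S5
read 'y': S5 → S5
read 'x': S5 → S1
End state S1 is not accepting.

No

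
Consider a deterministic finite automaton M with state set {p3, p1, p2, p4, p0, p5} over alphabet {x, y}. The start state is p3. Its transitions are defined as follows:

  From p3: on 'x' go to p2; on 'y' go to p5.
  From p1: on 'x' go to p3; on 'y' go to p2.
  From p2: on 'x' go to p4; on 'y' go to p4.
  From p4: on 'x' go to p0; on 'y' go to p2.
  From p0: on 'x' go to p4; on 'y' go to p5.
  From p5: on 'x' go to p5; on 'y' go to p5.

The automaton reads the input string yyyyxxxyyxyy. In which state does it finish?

start at p3
read 'y': p3 → p5
read 'y': p5 → p5
read 'y': p5 → p5
read 'y': p5 → p5
read 'x': p5 → p5
read 'x': p5 → p5
read 'x': p5 → p5
read 'y': p5 → p5
read 'y': p5 → p5
read 'x': p5 → p5
read 'y': p5 → p5
read 'y': p5 → p5

p5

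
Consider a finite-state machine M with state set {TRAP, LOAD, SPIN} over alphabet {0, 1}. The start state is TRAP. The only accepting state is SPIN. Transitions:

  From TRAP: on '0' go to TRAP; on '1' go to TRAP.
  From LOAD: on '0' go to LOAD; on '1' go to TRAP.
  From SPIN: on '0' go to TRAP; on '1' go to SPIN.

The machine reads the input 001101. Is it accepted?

No

start at TRAP
read '0': TRAP → TRAP
read '0': TRAP → TRAP
read '1': TRAP → TRAP
read '1': TRAP → TRAP
read '0': TRAP → TRAP
read '1': TRAP → TRAP
End state TRAP is not accepting.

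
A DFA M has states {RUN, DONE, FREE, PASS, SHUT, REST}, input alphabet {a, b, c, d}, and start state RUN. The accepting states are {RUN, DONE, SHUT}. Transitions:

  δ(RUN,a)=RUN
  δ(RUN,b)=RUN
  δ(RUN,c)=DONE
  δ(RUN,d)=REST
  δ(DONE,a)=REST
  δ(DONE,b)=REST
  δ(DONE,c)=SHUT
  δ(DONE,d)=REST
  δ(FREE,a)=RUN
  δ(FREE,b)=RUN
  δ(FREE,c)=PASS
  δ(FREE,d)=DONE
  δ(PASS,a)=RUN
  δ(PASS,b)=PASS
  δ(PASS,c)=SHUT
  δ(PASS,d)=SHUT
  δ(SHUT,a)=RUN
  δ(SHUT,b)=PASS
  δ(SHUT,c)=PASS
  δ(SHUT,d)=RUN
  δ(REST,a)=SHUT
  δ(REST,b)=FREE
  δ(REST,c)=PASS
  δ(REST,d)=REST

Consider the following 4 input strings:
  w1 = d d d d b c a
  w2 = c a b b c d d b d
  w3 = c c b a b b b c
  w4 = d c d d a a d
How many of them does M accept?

w1: Trace: RUN -d-> REST -d-> REST -d-> REST -d-> REST -b-> FREE -c-> PASS -a-> RUN  → end RUN, accepted
w2: Trace: RUN -c-> DONE -a-> REST -b-> FREE -b-> RUN -c-> DONE -d-> REST -d-> REST -b-> FREE -d-> DONE  → end DONE, accepted
w3: Trace: RUN -c-> DONE -c-> SHUT -b-> PASS -a-> RUN -b-> RUN -b-> RUN -b-> RUN -c-> DONE  → end DONE, accepted
w4: Trace: RUN -d-> REST -c-> PASS -d-> SHUT -d-> RUN -a-> RUN -a-> RUN -d-> REST  → end REST, rejected

3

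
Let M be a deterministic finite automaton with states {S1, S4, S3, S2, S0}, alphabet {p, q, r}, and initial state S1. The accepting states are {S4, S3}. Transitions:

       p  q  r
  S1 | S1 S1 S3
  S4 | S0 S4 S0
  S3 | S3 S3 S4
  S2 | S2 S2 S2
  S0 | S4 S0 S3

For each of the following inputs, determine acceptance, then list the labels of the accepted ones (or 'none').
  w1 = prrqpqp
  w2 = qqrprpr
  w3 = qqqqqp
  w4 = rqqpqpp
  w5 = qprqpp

w1:
  start at S1
  read 'p': S1 → S1
  read 'r': S1 → S3
  read 'r': S3 → S4
  read 'q': S4 → S4
  read 'p': S4 → S0
  read 'q': S0 → S0
  read 'p': S0 → S4
  end S4, accepted
w2:
  start at S1
  read 'q': S1 → S1
  read 'q': S1 → S1
  read 'r': S1 → S3
  read 'p': S3 → S3
  read 'r': S3 → S4
  read 'p': S4 → S0
  read 'r': S0 → S3
  end S3, accepted
w3:
  start at S1
  read 'q': S1 → S1
  read 'q': S1 → S1
  read 'q': S1 → S1
  read 'q': S1 → S1
  read 'q': S1 → S1
  read 'p': S1 → S1
  end S1, rejected
w4:
  start at S1
  read 'r': S1 → S3
  read 'q': S3 → S3
  read 'q': S3 → S3
  read 'p': S3 → S3
  read 'q': S3 → S3
  read 'p': S3 → S3
  read 'p': S3 → S3
  end S3, accepted
w5:
  start at S1
  read 'q': S1 → S1
  read 'p': S1 → S1
  read 'r': S1 → S3
  read 'q': S3 → S3
  read 'p': S3 → S3
  read 'p': S3 → S3
  end S3, accepted

w1, w2, w4, w5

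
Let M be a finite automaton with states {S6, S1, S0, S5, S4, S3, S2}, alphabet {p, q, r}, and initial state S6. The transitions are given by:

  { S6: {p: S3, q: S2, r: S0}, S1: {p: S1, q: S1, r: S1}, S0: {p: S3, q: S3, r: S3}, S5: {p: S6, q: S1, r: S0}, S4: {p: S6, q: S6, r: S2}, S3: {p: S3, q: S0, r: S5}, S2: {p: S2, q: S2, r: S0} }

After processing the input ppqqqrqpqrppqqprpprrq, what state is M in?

S6 → S3 → S3 → S0 → S3 → S0 → S3 → S0 → S3 → S0 → S3 → S3 → S3 → S0 → S3 → S3 → S5 → S6 → S3 → S5 → S0 → S3

S3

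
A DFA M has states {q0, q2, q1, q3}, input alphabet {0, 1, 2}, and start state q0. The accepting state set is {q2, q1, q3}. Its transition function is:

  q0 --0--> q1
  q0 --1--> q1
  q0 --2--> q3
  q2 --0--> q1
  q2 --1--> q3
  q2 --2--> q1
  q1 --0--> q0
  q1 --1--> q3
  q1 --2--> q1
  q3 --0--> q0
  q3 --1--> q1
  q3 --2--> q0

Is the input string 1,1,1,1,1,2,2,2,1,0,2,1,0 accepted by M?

Trace: q0 -1-> q1 -1-> q3 -1-> q1 -1-> q3 -1-> q1 -2-> q1 -2-> q1 -2-> q1 -1-> q3 -0-> q0 -2-> q3 -1-> q1 -0-> q0
End state q0 is not accepting.

No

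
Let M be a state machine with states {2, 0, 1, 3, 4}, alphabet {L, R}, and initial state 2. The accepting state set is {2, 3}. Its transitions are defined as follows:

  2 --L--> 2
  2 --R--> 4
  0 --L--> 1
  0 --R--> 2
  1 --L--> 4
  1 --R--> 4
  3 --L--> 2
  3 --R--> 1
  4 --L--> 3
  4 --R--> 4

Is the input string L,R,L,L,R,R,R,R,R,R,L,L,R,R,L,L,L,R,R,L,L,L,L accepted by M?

Yes

2 → 2 → 4 → 3 → 2 → 4 → 4 → 4 → 4 → 4 → 4 → 3 → 2 → 4 → 4 → 3 → 2 → 2 → 4 → 4 → 3 → 2 → 2 → 2
End state 2 is accepting.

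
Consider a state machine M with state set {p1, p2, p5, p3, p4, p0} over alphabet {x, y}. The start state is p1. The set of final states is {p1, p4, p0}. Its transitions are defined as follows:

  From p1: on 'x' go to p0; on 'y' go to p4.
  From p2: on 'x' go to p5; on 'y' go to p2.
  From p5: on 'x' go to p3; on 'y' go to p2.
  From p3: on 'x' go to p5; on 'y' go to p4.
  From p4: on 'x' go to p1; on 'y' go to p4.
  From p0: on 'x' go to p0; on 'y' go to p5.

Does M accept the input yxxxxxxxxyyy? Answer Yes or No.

No

start at p1
read 'y': p1 → p4
read 'x': p4 → p1
read 'x': p1 → p0
read 'x': p0 → p0
read 'x': p0 → p0
read 'x': p0 → p0
read 'x': p0 → p0
read 'x': p0 → p0
read 'x': p0 → p0
read 'y': p0 → p5
read 'y': p5 → p2
read 'y': p2 → p2
End state p2 is not accepting.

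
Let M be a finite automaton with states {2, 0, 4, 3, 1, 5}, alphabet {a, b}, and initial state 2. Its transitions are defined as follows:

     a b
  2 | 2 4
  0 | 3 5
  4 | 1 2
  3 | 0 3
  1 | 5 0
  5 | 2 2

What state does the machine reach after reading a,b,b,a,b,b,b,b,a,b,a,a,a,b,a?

1

Trace: 2 -a-> 2 -b-> 4 -b-> 2 -a-> 2 -b-> 4 -b-> 2 -b-> 4 -b-> 2 -a-> 2 -b-> 4 -a-> 1 -a-> 5 -a-> 2 -b-> 4 -a-> 1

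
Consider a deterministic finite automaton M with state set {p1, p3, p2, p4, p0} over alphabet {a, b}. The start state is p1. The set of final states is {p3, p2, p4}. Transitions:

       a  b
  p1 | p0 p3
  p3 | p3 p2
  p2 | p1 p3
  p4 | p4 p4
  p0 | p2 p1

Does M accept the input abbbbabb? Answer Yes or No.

Trace: p1 -a-> p0 -b-> p1 -b-> p3 -b-> p2 -b-> p3 -a-> p3 -b-> p2 -b-> p3
End state p3 is accepting.

Yes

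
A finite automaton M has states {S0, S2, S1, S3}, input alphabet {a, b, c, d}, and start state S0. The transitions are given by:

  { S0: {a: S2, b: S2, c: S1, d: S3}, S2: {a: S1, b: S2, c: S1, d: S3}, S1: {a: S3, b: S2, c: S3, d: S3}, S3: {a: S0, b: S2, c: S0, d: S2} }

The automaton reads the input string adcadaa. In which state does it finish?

start at S0
read 'a': S0 → S2
read 'd': S2 → S3
read 'c': S3 → S0
read 'a': S0 → S2
read 'd': S2 → S3
read 'a': S3 → S0
read 'a': S0 → S2

S2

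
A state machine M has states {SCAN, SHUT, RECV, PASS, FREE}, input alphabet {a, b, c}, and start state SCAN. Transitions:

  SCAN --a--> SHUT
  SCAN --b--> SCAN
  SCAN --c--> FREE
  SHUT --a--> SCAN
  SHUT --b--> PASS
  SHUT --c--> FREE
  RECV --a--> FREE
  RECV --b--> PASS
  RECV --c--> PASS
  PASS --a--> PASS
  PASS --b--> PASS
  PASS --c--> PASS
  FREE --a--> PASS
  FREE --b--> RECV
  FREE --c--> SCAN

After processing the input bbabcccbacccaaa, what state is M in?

PASS

start at SCAN
read 'b': SCAN → SCAN
read 'b': SCAN → SCAN
read 'a': SCAN → SHUT
read 'b': SHUT → PASS
read 'c': PASS → PASS
read 'c': PASS → PASS
read 'c': PASS → PASS
read 'b': PASS → PASS
read 'a': PASS → PASS
read 'c': PASS → PASS
read 'c': PASS → PASS
read 'c': PASS → PASS
read 'a': PASS → PASS
read 'a': PASS → PASS
read 'a': PASS → PASS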